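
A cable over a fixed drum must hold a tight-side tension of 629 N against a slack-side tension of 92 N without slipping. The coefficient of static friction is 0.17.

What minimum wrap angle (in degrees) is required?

β_min ≈ 648°

T₂/T₁ = e^{μβ} → β = ln(T₂/T₁)/μ.
β = ln(629/92)/0.17 = 1.922/0.17 = 11.31 rad.
In degrees: β = 11.31 × 180/π = 648°.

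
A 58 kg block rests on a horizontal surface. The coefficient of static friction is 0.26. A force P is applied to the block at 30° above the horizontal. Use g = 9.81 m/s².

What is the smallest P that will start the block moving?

P ≈ 149 N

N = m g − P sin α (the pull lifts the block).
At impending slip, P cos α = μ_s N = μ_s (m g − P sin α).
Solving: P (cos α + μ_s sin α) = μ_s m g → P = 0.26×569/(cos 30° + 0.26 sin 30°) = 148/0.996 = 149 N.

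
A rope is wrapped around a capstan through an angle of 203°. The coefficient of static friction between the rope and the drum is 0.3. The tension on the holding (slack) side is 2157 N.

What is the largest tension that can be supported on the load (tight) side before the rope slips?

At impending slip the capstan equation gives T₂/T₁ = e^{μβ} with β in radians.
β = 203° × π/180 = 3.543 rad.
e^{μβ} = e^{0.3×3.543} = 2.895.
T₂ = T₁ · e^{μβ} = 2157 × 2.895 = 6240 N.

T_max ≈ 6240 N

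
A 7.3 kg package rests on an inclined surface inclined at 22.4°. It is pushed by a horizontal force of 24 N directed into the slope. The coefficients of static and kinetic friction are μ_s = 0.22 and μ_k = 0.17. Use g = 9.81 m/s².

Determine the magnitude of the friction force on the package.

Resolve perpendicular to the incline: N = m g cos θ + P sin θ = 7.3×9.81×cos 22.4° + 24×sin 22.4° = 75.36 N.
Parallel to the incline: P cos θ − m g sin θ = 22.19 − 27.29 = -5.1 N; the friction needed to balance this is 5.1 N acting up the slope.
Maximum static friction: μ_s N = 0.22 × 75.36 = 16.58 N.
Since 5.1 N is within the 16.58 N limit, the package stays put and friction is exactly 5.1 N.

f ≈ 5.1 N (up the incline)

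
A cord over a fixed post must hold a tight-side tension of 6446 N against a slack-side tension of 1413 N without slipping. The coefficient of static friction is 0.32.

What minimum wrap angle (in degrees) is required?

β_min ≈ 272°

T₂/T₁ = e^{μβ} → β = ln(T₂/T₁)/μ.
β = ln(6446/1413)/0.32 = 1.518/0.32 = 4.743 rad.
In degrees: β = 4.743 × 180/π = 272°.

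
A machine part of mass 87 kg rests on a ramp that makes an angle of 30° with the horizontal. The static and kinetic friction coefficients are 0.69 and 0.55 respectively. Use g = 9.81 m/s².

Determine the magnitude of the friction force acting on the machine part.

The normal reaction is N = m g cos θ = 739.1 N.
Along the slope the weight component is m g sin θ = 426.7 N; friction must supply exactly this, acting up-slope.
The static-friction ceiling is μ_s N = 0.69 × 739.1 = 510 N.
Since |426.7| ≤ 510 N, the machine part remains in static equilibrium and friction takes exactly the required value.

f ≈ 427 N (up the incline)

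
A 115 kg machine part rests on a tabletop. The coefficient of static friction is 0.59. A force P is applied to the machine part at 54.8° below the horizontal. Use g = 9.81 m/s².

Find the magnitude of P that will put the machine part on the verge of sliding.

P ≈ 7060 N

N = m g + P sin α (the push presses the machine part into the tabletop).
At impending slip, P cos α = μ_s N = μ_s (m g + P sin α).
Solving: P (cos α − μ_s sin α) = μ_s m g → P = 0.59×1130/(cos 54.8° − 0.59 sin 54.8°) = 666/0.09432 = 7060 N.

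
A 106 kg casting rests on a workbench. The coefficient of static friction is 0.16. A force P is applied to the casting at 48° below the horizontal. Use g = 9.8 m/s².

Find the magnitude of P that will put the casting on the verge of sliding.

P ≈ 302 N

N = m g + P sin α (the push presses the casting into the workbench).
At impending slip, P cos α = μ_s N = μ_s (m g + P sin α).
Solving: P (cos α − μ_s sin α) = μ_s m g → P = 0.16×1040/(cos 48° − 0.16 sin 48°) = 166/0.5502 = 302 N.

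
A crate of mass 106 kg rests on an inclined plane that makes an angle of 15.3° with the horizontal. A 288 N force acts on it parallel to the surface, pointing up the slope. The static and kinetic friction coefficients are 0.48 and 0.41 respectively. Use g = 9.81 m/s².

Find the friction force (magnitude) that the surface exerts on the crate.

f ≈ 13.6 N (down the incline)

Normal force: N = m g cos θ = 106 × 9.81 × cos 15.3° = 1003 N.
Parallel to the incline, ΣF = 0 gives f = m g sin θ − P = 274.4 − 288 = -13.61 N (up-slope positive).
The static-friction ceiling is μ_s N = 0.48 × 1003 = 481.4 N.
Since |-13.61| ≤ 481.4 N, static friction is sufficient; f equals the required value, not μ_s N.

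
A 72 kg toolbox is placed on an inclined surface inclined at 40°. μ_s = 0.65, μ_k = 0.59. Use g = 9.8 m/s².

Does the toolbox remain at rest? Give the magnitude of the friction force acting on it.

N = m g cos θ = 541 N.
Down-slope weight component: m g sin θ = 454 N.
μ_s N = 351 N.
454 > 351 N, so it slides; kinetic friction f = μ_k N = 0.59×541 = 319 N.

f ≈ 319 N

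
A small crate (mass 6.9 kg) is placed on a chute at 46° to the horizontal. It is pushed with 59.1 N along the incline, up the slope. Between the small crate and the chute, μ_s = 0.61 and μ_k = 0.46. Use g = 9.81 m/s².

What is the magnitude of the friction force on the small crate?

f ≈ 10.4 N (down the incline)

Normal force: N = m g cos θ = 6.9 × 9.81 × cos 46° = 47.02 N.
For equilibrium along the incline the friction force must supply f = m g sin θ − P = 48.69 − 59.1 = -10.41 N (positive meaning up-slope).
The static-friction ceiling is μ_s N = 0.61 × 47.02 = 28.68 N.
Since |-10.41| ≤ 28.68 N, the small crate remains in static equilibrium and friction takes exactly the required value.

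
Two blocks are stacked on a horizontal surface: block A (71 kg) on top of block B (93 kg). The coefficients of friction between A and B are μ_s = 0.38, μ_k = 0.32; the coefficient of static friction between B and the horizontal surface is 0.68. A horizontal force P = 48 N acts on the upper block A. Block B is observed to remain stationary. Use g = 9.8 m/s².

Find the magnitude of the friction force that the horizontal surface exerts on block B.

Normal force at the A–B interface: N₁ = m_A g = 695.8 N.
So the A–B interface can sustain at most μ_s N₁ = 264.4 N of static friction.
Since P = 48 N ≤ 264.4 N, A does not slip on B; friction on A equals P = 48 N.
B experiences an equal 48 N forward from A (third law). B is in equilibrium, so the floor supplies f₂ = 48 N of static friction (limit μ_s(m_A+m_B)g = 1093 N, not exceeded).

f ≈ 48 N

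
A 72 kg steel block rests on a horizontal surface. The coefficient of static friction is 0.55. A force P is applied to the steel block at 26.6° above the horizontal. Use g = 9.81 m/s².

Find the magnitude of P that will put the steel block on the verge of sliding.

P ≈ 341 N

N = m g − P sin α (the pull lifts the steel block).
At impending slip, P cos α = μ_s N = μ_s (m g − P sin α).
Solving: P (cos α + μ_s sin α) = μ_s m g → P = 0.55×706/(cos 26.6° + 0.55 sin 26.6°) = 388/1.14 = 341 N.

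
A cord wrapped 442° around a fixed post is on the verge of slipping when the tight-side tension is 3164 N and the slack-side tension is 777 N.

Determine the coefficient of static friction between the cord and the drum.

T₂/T₁ = e^{μβ} → μ = ln(T₂/T₁)/β.
β = 442° = 7.714 rad.
μ = ln(3164/777)/7.714 = ln(4.072)/7.714 = 0.182.

μ ≈ 0.182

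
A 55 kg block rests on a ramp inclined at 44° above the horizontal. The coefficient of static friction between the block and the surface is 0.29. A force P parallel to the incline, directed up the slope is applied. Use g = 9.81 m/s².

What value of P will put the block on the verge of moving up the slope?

P ≈ 487 N

At impending motion up the slope, friction acts down-slope at its limit: f = μ_s N.
P is parallel to the surface, so N = m g cos θ = 388 N.
Along the incline: P = m g sin θ + μ_s N = 375 + 0.29×388 = 487 N.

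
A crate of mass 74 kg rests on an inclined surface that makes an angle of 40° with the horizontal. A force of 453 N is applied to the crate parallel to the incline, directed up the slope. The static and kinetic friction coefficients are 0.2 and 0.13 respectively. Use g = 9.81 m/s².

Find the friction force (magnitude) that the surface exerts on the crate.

f ≈ 13.6 N (up the incline)

Perpendicular to the surface, N = m g cos θ = 74·9.81·cos 40° = 556.1 N.
For equilibrium along the incline the friction force must supply f = m g sin θ − P = 466.6 − 453 = 13.63 N (positive meaning up-slope).
Static friction can supply at most μ_s N = 111.2 N.
Since |13.63| ≤ 111.2 N, the crate remains in static equilibrium and friction takes exactly the required value.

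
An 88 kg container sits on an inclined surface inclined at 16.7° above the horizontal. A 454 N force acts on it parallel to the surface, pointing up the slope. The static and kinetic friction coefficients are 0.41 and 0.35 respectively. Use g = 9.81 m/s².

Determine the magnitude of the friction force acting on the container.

Perpendicular to the surface, N = m g cos θ = 88·9.81·cos 16.7° = 826.9 N.
The friction needed for equilibrium is m g sin θ − P = 248.1 − 454 = -205.9 N, measured positive up-slope.
Static friction can supply at most μ_s N = 339 N.
Since |-205.9| ≤ 339 N, the container remains in static equilibrium and friction takes exactly the required value.

f ≈ 206 N (down the incline)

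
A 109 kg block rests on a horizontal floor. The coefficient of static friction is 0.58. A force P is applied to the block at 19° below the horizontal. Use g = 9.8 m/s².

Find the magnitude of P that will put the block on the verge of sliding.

N = m g + P sin α (the push presses the block into the horizontal floor).
At impending slip, P cos α = μ_s N = μ_s (m g + P sin α).
Solving: P (cos α − μ_s sin α) = μ_s m g → P = 0.58×1070/(cos 19° − 0.58 sin 19°) = 620/0.7567 = 819 N.

P ≈ 819 N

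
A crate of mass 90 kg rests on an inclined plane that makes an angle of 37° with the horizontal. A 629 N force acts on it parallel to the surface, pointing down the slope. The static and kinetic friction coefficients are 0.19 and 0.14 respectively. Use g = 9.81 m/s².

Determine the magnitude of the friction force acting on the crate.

Perpendicular to the surface, N = m g cos θ = 90·9.81·cos 37° = 705.1 N.
Parallel to the incline, ΣF = 0 gives f = m g sin θ + P = 531.3 + 629 = 1160 N (up-slope positive).
The static-friction ceiling is μ_s N = 0.19 × 705.1 = 134 N.
Since |1160| > 134 N, static friction cannot hold it; the crate slides down the incline and kinetic friction applies: f = μ_k N = 0.14 × 705.1 = 98.7 N.

f ≈ 98.7 N (up the incline)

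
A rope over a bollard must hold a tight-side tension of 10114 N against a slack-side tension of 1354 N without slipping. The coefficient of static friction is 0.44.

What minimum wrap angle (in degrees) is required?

β_min ≈ 262°

T₂/T₁ = e^{μβ} → β = ln(T₂/T₁)/μ.
β = ln(10114/1354)/0.44 = 2.011/0.44 = 4.57 rad.
In degrees: β = 4.57 × 180/π = 262°.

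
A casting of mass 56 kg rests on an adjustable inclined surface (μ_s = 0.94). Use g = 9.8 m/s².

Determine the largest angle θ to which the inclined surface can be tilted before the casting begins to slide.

At the slip threshold, m g sin θ = μ_s · m g cos θ, so tan θ = μ_s.
θ_max = arctan(0.94) = 43.2°.

θ_max ≈ 43.2°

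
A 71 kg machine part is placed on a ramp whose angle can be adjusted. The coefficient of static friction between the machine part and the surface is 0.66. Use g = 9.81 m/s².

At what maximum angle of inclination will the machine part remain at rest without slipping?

At the slip threshold, m g sin θ = μ_s · m g cos θ, so tan θ = μ_s.
θ_max = arctan(0.66) = 33.4°.

θ_max ≈ 33.4°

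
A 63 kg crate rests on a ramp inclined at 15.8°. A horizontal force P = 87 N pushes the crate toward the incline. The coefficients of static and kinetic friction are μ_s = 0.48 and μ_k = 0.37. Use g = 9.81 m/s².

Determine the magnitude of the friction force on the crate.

f ≈ 84.6 N (up the incline)

Resolve perpendicular to the incline: N = m g cos θ + P sin θ = 63×9.81×cos 15.8° + 87×sin 15.8° = 618.4 N.
Along the incline, the net driving force (taking up-slope positive) is P cos θ − m g sin θ = 83.71 − 168.3 = -84.56 N, so equilibrium requires friction f = 84.56 N (up-slope).
The limit of static friction is μ_s N = 296.8 N.
|f_req| = 84.56 ≤ 296.8 N → the crate is in equilibrium; friction equals the required value.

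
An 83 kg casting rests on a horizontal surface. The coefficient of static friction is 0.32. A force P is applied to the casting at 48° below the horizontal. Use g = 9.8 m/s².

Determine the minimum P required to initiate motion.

P ≈ 603 N

N = m g + P sin α (the push presses the casting into the horizontal surface).
At impending slip, P cos α = μ_s N = μ_s (m g + P sin α).
Solving: P (cos α − μ_s sin α) = μ_s m g → P = 0.32×813/(cos 48° − 0.32 sin 48°) = 260/0.4313 = 603 N.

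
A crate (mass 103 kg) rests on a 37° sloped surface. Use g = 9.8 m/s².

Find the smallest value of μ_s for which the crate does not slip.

At the slip threshold m g sin θ = μ_s m g cos θ, so μ_s,min = tan θ.
μ_s,min = tan 37° = 0.754.

μ_s,min ≈ 0.754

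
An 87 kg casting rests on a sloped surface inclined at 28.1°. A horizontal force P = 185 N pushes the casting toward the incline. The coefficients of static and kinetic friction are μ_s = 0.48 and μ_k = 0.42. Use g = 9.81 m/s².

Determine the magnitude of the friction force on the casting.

The horizontal push has a component P sin θ into the surface, so N = m g cos θ + P sin θ = 752.9 + 87.14 = 840 N.
Parallel to the incline: P cos θ − m g sin θ = 163.2 − 402 = -238.8 N; the friction needed to balance this is 238.8 N acting up the slope.
Maximum static friction: μ_s N = 0.48 × 840 = 403.2 N.
|f_req| = 238.8 ≤ 403.2 N → the casting is in equilibrium; friction equals the required value.

f ≈ 239 N (up the incline)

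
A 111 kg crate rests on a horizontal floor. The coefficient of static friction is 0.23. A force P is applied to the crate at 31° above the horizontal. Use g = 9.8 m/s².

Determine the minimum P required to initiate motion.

P ≈ 256 N

N = m g − P sin α (the pull lifts the crate).
At impending slip, P cos α = μ_s N = μ_s (m g − P sin α).
Solving: P (cos α + μ_s sin α) = μ_s m g → P = 0.23×1090/(cos 31° + 0.23 sin 31°) = 250/0.9756 = 256 N.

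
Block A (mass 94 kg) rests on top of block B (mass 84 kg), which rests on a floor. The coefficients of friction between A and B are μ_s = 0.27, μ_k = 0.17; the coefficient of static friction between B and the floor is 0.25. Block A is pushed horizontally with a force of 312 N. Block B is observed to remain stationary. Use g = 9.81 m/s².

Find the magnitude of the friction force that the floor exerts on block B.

f ≈ 157 N

The normal force B exerts on A is simply A's weight, N₁ = 922.1 N.
So the A–B interface can sustain at most μ_s N₁ = 249 N of static friction.
P = 312 N exceeds that limit, so A slips over B and the interface friction becomes kinetic: f₁ = μ_k N₁ = 0.17×922.1 = 157 N.
By Newton's third law B feels 157 N forward from A. With B stationary, the floor's static friction on B balances it: f₂ = 157 N (well within μ_s(m_A+m_B)g = 436.5 N).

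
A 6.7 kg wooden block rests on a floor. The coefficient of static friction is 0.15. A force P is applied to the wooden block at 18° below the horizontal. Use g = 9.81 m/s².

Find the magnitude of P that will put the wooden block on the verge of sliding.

N = m g + P sin α (the push presses the wooden block into the floor).
At impending slip, P cos α = μ_s N = μ_s (m g + P sin α).
Solving: P (cos α − μ_s sin α) = μ_s m g → P = 0.15×65.7/(cos 18° − 0.15 sin 18°) = 9.86/0.9047 = 10.9 N.

P ≈ 10.9 N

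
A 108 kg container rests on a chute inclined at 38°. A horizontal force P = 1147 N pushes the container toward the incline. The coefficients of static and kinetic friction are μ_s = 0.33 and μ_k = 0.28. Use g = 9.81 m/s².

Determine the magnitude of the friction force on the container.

The horizontal push has a component P sin θ into the surface, so N = m g cos θ + P sin θ = 834.9 + 706.2 = 1541 N.
Parallel to the incline: P cos θ − m g sin θ = 903.8 − 652.3 = 251.6 N; the friction needed to balance this is 251.6 N acting down the slope.
The limit of static friction is μ_s N = 508.5 N.
|f_req| = 251.6 ≤ 508.5 N → the container is in equilibrium; friction equals the required value.

f ≈ 252 N (down the incline)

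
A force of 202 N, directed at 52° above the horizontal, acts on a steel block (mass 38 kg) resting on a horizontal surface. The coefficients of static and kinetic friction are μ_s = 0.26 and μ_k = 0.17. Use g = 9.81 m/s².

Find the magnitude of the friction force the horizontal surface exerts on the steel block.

f ≈ 36.3 N

N = m g − P sin α = 372.8 − 202×sin 52° = 213.6 N.
The horizontal driving force is P cos α = 124.4 N, so equilibrium needs friction f = 124.4 N.
The static-friction limit is μ_s N = 55.54 N.
The required friction exceeds μ_s N, so the steel block moves and f = μ_k N = 36.3 N.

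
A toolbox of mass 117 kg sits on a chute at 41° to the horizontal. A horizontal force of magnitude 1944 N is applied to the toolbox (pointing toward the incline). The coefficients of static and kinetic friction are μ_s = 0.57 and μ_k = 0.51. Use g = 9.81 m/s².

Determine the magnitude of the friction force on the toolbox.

Resolve perpendicular to the incline: N = m g cos θ + P sin θ = 117×9.81×cos 41° + 1944×sin 41° = 2142 N.
Parallel to the incline: P cos θ − m g sin θ = 1467 − 753 = 714.2 N; the friction needed to balance this is 714.2 N acting down the slope.
The limit of static friction is μ_s N = 1221 N.
Since 714.2 N is within the 1221 N limit, the toolbox stays put and friction is exactly 714 N.

f ≈ 714 N (down the incline)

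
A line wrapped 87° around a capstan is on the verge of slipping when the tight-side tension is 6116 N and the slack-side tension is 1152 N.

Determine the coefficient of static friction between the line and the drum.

T₂/T₁ = e^{μβ} → μ = ln(T₂/T₁)/β.
β = 87° = 1.518 rad.
μ = ln(6116/1152)/1.518 = ln(5.309)/1.518 = 1.1.

μ ≈ 1.1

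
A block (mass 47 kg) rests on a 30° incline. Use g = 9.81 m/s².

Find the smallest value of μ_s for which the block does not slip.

At the slip threshold m g sin θ = μ_s m g cos θ, so μ_s,min = tan θ.
μ_s,min = tan 30° = 0.577.

μ_s,min ≈ 0.577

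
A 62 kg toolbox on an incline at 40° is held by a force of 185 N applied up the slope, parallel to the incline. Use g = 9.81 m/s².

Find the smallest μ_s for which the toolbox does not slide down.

N = m g cos θ = 465.9 N.
Friction must make up the shortfall along the incline: f = m g sin θ − P = 391 − 185 = 206 N.
At the threshold f = μ_s N, so μ_s,min = 206/465.9 = 0.442.

μ_s,min ≈ 0.442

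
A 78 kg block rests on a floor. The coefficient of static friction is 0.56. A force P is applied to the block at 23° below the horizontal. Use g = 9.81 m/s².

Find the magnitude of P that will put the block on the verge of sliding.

N = m g + P sin α (the push presses the block into the floor).
At impending slip, P cos α = μ_s N = μ_s (m g + P sin α).
Solving: P (cos α − μ_s sin α) = μ_s m g → P = 0.56×765/(cos 23° − 0.56 sin 23°) = 429/0.7017 = 611 N.

P ≈ 611 N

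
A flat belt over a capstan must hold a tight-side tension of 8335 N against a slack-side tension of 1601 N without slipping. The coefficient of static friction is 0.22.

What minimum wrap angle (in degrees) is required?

β_min ≈ 430°

T₂/T₁ = e^{μβ} → β = ln(T₂/T₁)/μ.
β = ln(8335/1601)/0.22 = 1.65/0.22 = 7.499 rad.
In degrees: β = 7.499 × 180/π = 430°.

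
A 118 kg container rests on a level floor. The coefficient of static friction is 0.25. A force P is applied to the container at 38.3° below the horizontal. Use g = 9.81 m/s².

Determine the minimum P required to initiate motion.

N = m g + P sin α (the push presses the container into the level floor).
At impending slip, P cos α = μ_s N = μ_s (m g + P sin α).
Solving: P (cos α − μ_s sin α) = μ_s m g → P = 0.25×1160/(cos 38.3° − 0.25 sin 38.3°) = 289/0.6298 = 459 N.

P ≈ 459 N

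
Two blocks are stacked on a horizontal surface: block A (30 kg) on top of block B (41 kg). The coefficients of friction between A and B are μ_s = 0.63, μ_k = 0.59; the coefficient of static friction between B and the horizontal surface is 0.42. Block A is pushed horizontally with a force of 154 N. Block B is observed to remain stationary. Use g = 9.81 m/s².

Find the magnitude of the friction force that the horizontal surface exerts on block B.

f ≈ 154 N

The normal force B exerts on A is simply A's weight, N₁ = 294.3 N.
So the A–B interface can sustain at most μ_s N₁ = 185.4 N of static friction.
P = 154 N is within that limit, so A and B move together (both at rest); the A–B friction is simply f₁ = P = 154 N.
B experiences an equal 154 N forward from A (third law). B is in equilibrium, so the floor supplies f₂ = 154 N of static friction (limit μ_s(m_A+m_B)g = 292.5 N, not exceeded).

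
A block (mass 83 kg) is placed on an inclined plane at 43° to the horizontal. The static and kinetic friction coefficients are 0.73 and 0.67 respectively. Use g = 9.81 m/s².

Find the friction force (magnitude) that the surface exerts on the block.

f ≈ 399 N (up the incline)

The normal reaction is N = m g cos θ = 595.5 N.
Along the slope the weight component is m g sin θ = 555.3 N; friction must supply exactly this, acting up-slope.
Static friction can supply at most μ_s N = 434.7 N.
Since |555.3| > 434.7 N, static friction cannot hold it; the block slides down the incline and kinetic friction applies: f = μ_k N = 0.67 × 595.5 = 399 N.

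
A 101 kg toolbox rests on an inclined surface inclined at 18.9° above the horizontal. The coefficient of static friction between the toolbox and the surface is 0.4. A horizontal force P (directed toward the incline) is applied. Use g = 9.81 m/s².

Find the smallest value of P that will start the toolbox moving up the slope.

At impending motion up the slope, friction acts down-slope at its limit: f = μ_s N.
Perpendicular to the incline: N = m g cos θ + P sin θ.
Along the incline: P cos θ = m g sin θ + μ_s N = m g sin θ + μ_s (m g cos θ + P sin θ).
Solving, P (cos θ − μ_s sin θ) = m g (sin θ + μ_s cos θ), so P = 101×9.81×(sin 18.9° + 0.4 cos 18.9°)/(cos 18.9° − 0.4 sin 18.9°) = 991×0.7024/0.8165 = 852 N.

P ≈ 852 N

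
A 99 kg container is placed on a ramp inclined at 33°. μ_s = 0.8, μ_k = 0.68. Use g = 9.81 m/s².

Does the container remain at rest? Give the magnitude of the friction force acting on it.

N = m g cos θ = 815 N.
Down-slope weight component: m g sin θ = 529 N.
μ_s N = 652 N.
529 ≤ 652 N, so it stays put; friction = 529 N.

f ≈ 529 N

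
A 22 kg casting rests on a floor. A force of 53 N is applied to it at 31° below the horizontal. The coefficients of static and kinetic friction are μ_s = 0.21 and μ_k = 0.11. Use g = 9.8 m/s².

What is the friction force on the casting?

f ≈ 45.4 N

N = m g + P sin α = 215.6 + 53×sin 31° = 242.9 N.
For equilibrium, f = P cos α = 53×cos 31° = 45.43 N.
μ_s N = 0.21 × 242.9 = 51.01 N.
45.43 ≤ 51.01 N → static; friction equals the required 45.4 N.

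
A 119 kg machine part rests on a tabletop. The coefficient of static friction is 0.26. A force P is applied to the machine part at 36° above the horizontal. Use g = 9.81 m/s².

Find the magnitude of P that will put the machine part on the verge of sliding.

P ≈ 316 N

N = m g − P sin α (the pull lifts the machine part).
At impending slip, P cos α = μ_s N = μ_s (m g − P sin α).
Solving: P (cos α + μ_s sin α) = μ_s m g → P = 0.26×1170/(cos 36° + 0.26 sin 36°) = 304/0.9618 = 316 N.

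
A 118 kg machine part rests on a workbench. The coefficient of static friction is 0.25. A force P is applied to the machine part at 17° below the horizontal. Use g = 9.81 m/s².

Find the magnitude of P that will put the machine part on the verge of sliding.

N = m g + P sin α (the push presses the machine part into the workbench).
At impending slip, P cos α = μ_s N = μ_s (m g + P sin α).
Solving: P (cos α − μ_s sin α) = μ_s m g → P = 0.25×1160/(cos 17° − 0.25 sin 17°) = 289/0.8832 = 328 N.

P ≈ 328 N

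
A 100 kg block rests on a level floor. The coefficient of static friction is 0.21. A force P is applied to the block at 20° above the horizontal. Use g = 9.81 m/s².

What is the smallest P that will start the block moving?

N = m g − P sin α (the pull lifts the block).
At impending slip, P cos α = μ_s N = μ_s (m g − P sin α).
Solving: P (cos α + μ_s sin α) = μ_s m g → P = 0.21×981/(cos 20° + 0.21 sin 20°) = 206/1.012 = 204 N.

P ≈ 204 N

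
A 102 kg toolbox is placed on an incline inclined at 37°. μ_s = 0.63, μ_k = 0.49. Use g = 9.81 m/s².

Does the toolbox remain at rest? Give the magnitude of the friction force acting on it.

f ≈ 392 N

N = m g cos θ = 799 N.
Down-slope weight component: m g sin θ = 602 N.
μ_s N = 503 N.
602 > 503 N, so it slides; kinetic friction f = μ_k N = 0.49×799 = 392 N.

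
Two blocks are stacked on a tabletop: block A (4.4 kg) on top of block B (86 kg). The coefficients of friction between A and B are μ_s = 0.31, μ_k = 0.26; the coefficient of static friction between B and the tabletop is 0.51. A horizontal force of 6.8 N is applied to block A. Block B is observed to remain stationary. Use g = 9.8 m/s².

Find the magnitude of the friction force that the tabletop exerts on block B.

f ≈ 6.8 N

Between the blocks, N₁ = m_A g = 43.12 N.
Maximum static friction on A from B: μ_s N₁ = 0.31×43.12 = 13.37 N.
P = 6.8 N is within that limit, so A and B move together (both at rest); the A–B friction is simply f₁ = P = 6.8 N.
By Newton's third law B feels 6.8 N forward from A. With B stationary, the floor's static friction on B balances it: f₂ = 6.8 N (well within μ_s(m_A+m_B)g = 451.8 N).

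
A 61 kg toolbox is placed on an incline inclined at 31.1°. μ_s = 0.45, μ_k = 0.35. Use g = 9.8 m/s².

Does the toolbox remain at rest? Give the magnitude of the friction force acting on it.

N = m g cos θ = 512 N.
Down-slope weight component: m g sin θ = 309 N.
μ_s N = 230 N.
309 > 230 N, so it slides; kinetic friction f = μ_k N = 0.35×512 = 179 N.

f ≈ 179 N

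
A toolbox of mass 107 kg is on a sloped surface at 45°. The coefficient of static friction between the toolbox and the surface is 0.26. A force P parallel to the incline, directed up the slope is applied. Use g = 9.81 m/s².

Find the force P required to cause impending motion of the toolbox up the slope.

At impending motion up the slope, friction acts down-slope at its limit: f = μ_s N.
P is parallel to the surface, so N = m g cos θ = 742 N.
Along the incline: P = m g sin θ + μ_s N = 742 + 0.26×742 = 935 N.

P ≈ 935 N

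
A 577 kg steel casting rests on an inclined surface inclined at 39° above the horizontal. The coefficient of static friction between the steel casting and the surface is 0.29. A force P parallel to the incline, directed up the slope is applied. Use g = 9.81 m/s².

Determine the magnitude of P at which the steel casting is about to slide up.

P ≈ 4840 N

At impending motion up the slope, friction acts down-slope at its limit: f = μ_s N.
P is parallel to the surface, so N = m g cos θ = 4400 N.
Along the incline: P = m g sin θ + μ_s N = 3560 + 0.29×4400 = 4840 N.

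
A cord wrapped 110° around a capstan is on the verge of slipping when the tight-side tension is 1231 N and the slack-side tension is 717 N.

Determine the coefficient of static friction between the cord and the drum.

μ ≈ 0.282

T₂/T₁ = e^{μβ} → μ = ln(T₂/T₁)/β.
β = 110° = 1.92 rad.
μ = ln(1231/717)/1.92 = ln(1.717)/1.92 = 0.282.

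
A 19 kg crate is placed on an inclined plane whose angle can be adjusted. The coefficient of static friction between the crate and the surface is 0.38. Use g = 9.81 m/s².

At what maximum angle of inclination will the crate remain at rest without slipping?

θ_max ≈ 20.8°

At the slip threshold, m g sin θ = μ_s · m g cos θ, so tan θ = μ_s.
θ_max = arctan(0.38) = 20.8°.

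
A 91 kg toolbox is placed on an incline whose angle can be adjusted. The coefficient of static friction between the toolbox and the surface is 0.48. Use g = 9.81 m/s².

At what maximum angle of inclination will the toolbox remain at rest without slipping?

At the slip threshold, m g sin θ = μ_s · m g cos θ, so tan θ = μ_s.
θ_max = arctan(0.48) = 25.6°.

θ_max ≈ 25.6°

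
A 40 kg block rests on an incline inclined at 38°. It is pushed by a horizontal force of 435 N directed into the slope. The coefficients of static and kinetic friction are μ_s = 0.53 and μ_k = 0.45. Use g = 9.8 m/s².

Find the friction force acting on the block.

f ≈ 101 N (down the incline)

The horizontal push has a component P sin θ into the surface, so N = m g cos θ + P sin θ = 308.9 + 267.8 = 576.7 N.
Parallel to the incline: P cos θ − m g sin θ = 342.8 − 241.3 = 101.4 N; the friction needed to balance this is 101.4 N acting down the slope.
Maximum static friction: μ_s N = 0.53 × 576.7 = 305.7 N.
|f_req| = 101.4 ≤ 305.7 N → the block is in equilibrium; friction equals the required value.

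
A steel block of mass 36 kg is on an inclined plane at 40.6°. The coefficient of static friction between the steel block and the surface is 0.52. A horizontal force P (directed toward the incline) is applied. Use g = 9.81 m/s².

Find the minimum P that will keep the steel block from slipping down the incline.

The steel block tends to slide down (tan θ > μ_s), so at the point of impending slip friction acts up-slope at its limit: f = μ_s N.
Perpendicular to the incline: N = m g cos θ + P sin θ.
Along the incline: P cos θ + μ_s N = m g sin θ, i.e. P cos θ + μ_s (m g cos θ + P sin θ) = m g sin θ.
Solving, P (cos θ + μ_s sin θ) = m g (sin θ − μ_s cos θ), so P = 353×0.256/1.098 = 82.3 N.

P_min ≈ 82.3 N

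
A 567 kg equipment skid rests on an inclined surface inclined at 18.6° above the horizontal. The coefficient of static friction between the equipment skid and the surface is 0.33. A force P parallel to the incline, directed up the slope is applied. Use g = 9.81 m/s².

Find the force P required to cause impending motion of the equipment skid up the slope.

At impending motion up the slope, friction acts down-slope at its limit: f = μ_s N.
P is parallel to the surface, so N = m g cos θ = 5270 N.
Along the incline: P = m g sin θ + μ_s N = 1770 + 0.33×5270 = 3510 N.

P ≈ 3510 N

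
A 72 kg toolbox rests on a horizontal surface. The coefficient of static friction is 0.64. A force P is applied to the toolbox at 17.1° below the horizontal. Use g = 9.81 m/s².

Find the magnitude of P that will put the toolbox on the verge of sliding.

N = m g + P sin α (the push presses the toolbox into the horizontal surface).
At impending slip, P cos α = μ_s N = μ_s (m g + P sin α).
Solving: P (cos α − μ_s sin α) = μ_s m g → P = 0.64×706/(cos 17.1° − 0.64 sin 17.1°) = 452/0.7676 = 589 N.

P ≈ 589 N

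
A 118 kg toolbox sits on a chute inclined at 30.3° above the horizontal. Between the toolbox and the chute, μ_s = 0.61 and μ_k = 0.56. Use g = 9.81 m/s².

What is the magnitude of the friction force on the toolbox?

f ≈ 584 N (up the incline)

The normal reaction is N = m g cos θ = 999.4 N.
For equilibrium along the incline, friction must balance the weight component: f = m g sin θ = 584 N up the slope.
Maximum static friction available: μ_s N = 0.61 × 999.4 = 609.7 N.
Since |584| ≤ 609.7 N, the toolbox remains in static equilibrium and friction takes exactly the required value.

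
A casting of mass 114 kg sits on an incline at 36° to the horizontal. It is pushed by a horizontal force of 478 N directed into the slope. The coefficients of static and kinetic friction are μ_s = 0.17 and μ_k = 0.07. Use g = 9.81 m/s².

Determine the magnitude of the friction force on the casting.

Resolve perpendicular to the incline: N = m g cos θ + P sin θ = 114×9.81×cos 36° + 478×sin 36° = 1186 N.
Along the incline, the net driving force (taking up-slope positive) is P cos θ − m g sin θ = 386.7 − 657.3 = -270.6 N, so equilibrium requires friction f = 270.6 N (up-slope).
The limit of static friction is μ_s N = 201.6 N.
|f_req| = 270.6 > 201.6 N → the casting slides down the incline; f = μ_k N = 0.07 × 1186 = 83 N.

f ≈ 83 N (up the incline)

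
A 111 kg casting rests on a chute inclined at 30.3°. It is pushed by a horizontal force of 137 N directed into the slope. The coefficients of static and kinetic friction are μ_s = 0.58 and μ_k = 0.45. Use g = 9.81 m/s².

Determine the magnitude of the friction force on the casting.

Resolve perpendicular to the incline: N = m g cos θ + P sin θ = 111×9.81×cos 30.3° + 137×sin 30.3° = 1009 N.
Parallel to the incline: P cos θ − m g sin θ = 118.3 − 549.4 = -431.1 N; the friction needed to balance this is 431.1 N acting up the slope.
Maximum static friction: μ_s N = 0.58 × 1009 = 585.4 N.
|f_req| = 431.1 ≤ 585.4 N → the casting is in equilibrium; friction equals the required value.

f ≈ 431 N (up the incline)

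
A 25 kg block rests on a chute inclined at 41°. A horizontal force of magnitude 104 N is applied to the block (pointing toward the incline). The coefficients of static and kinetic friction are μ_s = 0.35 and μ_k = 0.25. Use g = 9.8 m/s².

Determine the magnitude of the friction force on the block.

The horizontal push has a component P sin θ into the surface, so N = m g cos θ + P sin θ = 184.9 + 68.23 = 253.1 N.
Parallel to the incline: P cos θ − m g sin θ = 78.49 − 160.7 = -82.24 N; the friction needed to balance this is 82.24 N acting up the slope.
The limit of static friction is μ_s N = 88.6 N.
|f_req| = 82.24 ≤ 88.6 N → the block is in equilibrium; friction equals the required value.

f ≈ 82.2 N (up the incline)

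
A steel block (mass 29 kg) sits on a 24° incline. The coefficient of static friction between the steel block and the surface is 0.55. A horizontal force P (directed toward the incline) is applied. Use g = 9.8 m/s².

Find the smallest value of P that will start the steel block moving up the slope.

At impending motion up the slope, friction acts down-slope at its limit: f = μ_s N.
Perpendicular to the incline: N = m g cos θ + P sin θ.
Along the incline: P cos θ = m g sin θ + μ_s N = m g sin θ + μ_s (m g cos θ + P sin θ).
Solving, P (cos θ − μ_s sin θ) = m g (sin θ + μ_s cos θ), so P = 29×9.8×(sin 24° + 0.55 cos 24°)/(cos 24° − 0.55 sin 24°) = 284×0.9092/0.6898 = 375 N.

P ≈ 375 N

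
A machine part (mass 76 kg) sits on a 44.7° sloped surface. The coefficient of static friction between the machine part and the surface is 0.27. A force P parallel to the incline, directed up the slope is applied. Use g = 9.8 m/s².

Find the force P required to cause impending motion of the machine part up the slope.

At impending motion up the slope, friction acts down-slope at its limit: f = μ_s N.
P is parallel to the surface, so N = m g cos θ = 529 N.
Along the incline: P = m g sin θ + μ_s N = 524 + 0.27×529 = 667 N.

P ≈ 667 N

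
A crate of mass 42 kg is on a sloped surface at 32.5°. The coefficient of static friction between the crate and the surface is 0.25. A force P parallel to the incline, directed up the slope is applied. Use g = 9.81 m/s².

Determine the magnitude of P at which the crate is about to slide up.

P ≈ 308 N

At impending motion up the slope, friction acts down-slope at its limit: f = μ_s N.
P is parallel to the surface, so N = m g cos θ = 347 N.
Along the incline: P = m g sin θ + μ_s N = 221 + 0.25×347 = 308 N.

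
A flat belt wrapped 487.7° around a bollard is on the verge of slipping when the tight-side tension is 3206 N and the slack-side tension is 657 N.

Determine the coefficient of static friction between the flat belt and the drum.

μ ≈ 0.186

T₂/T₁ = e^{μβ} → μ = ln(T₂/T₁)/β.
β = 487.7° = 8.512 rad.
μ = ln(3206/657)/8.512 = ln(4.88)/8.512 = 0.186.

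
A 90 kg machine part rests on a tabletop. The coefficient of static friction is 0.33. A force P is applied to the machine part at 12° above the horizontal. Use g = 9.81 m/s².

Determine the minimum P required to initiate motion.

P ≈ 278 N

N = m g − P sin α (the pull lifts the machine part).
At impending slip, P cos α = μ_s N = μ_s (m g − P sin α).
Solving: P (cos α + μ_s sin α) = μ_s m g → P = 0.33×883/(cos 12° + 0.33 sin 12°) = 291/1.047 = 278 N.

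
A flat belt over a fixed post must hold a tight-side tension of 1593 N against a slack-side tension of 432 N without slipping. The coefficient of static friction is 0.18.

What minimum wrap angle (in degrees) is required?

β_min ≈ 415°

T₂/T₁ = e^{μβ} → β = ln(T₂/T₁)/μ.
β = ln(1593/432)/0.18 = 1.305/0.18 = 7.25 rad.
In degrees: β = 7.25 × 180/π = 415°.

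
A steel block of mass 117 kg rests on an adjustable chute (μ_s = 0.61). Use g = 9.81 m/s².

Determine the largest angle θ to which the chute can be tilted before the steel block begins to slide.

At the slip threshold, m g sin θ = μ_s · m g cos θ, so tan θ = μ_s.
θ_max = arctan(0.61) = 31.4°.

θ_max ≈ 31.4°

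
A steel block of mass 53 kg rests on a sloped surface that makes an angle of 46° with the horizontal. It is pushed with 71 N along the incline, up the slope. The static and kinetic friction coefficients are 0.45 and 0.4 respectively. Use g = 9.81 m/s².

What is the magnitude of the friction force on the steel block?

f ≈ 144 N (up the incline)

Normal force: N = m g cos θ = 53 × 9.81 × cos 46° = 361.2 N.
The friction needed for equilibrium is m g sin θ − P = 374 − 71 = 303 N, measured positive up-slope.
Maximum static friction available: μ_s N = 0.45 × 361.2 = 162.5 N.
Since |303| > 162.5 N, static friction cannot hold it; the steel block slides down the incline and kinetic friction applies: f = μ_k N = 0.4 × 361.2 = 144 N.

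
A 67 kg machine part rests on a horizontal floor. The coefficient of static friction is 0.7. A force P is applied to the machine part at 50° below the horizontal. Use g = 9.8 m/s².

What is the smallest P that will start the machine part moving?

P ≈ 4310 N

N = m g + P sin α (the push presses the machine part into the horizontal floor).
At impending slip, P cos α = μ_s N = μ_s (m g + P sin α).
Solving: P (cos α − μ_s sin α) = μ_s m g → P = 0.7×657/(cos 50° − 0.7 sin 50°) = 460/0.1066 = 4310 N.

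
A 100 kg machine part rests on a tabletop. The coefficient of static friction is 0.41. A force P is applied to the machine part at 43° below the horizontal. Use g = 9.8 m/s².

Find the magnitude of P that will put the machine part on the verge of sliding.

P ≈ 889 N

N = m g + P sin α (the push presses the machine part into the tabletop).
At impending slip, P cos α = μ_s N = μ_s (m g + P sin α).
Solving: P (cos α − μ_s sin α) = μ_s m g → P = 0.41×980/(cos 43° − 0.41 sin 43°) = 402/0.4517 = 889 N.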